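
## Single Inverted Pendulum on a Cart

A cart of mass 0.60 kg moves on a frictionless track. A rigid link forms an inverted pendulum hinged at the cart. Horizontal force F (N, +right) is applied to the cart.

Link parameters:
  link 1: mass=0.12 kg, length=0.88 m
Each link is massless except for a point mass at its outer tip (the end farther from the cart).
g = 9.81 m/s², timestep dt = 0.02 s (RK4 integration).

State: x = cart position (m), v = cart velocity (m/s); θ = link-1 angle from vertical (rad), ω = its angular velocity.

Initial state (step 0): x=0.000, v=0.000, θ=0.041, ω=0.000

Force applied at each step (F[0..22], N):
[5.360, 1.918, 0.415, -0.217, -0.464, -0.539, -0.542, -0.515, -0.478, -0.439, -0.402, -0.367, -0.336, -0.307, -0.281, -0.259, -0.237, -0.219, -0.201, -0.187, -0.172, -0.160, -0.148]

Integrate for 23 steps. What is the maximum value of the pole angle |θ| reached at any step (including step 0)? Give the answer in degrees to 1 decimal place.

Answer: 2.3°

Derivation:
apply F[0]=+5.360 → step 1: x=0.002, v=0.177, θ=0.039, ω=-0.192
apply F[1]=+1.918 → step 2: x=0.006, v=0.240, θ=0.035, ω=-0.255
apply F[2]=+0.415 → step 3: x=0.011, v=0.252, θ=0.029, ω=-0.262
apply F[3]=-0.217 → step 4: x=0.016, v=0.244, θ=0.024, ω=-0.246
apply F[4]=-0.464 → step 5: x=0.021, v=0.227, θ=0.020, ω=-0.223
apply F[5]=-0.539 → step 6: x=0.025, v=0.209, θ=0.015, ω=-0.198
apply F[6]=-0.542 → step 7: x=0.029, v=0.190, θ=0.012, ω=-0.174
apply F[7]=-0.515 → step 8: x=0.033, v=0.173, θ=0.009, ω=-0.152
apply F[8]=-0.478 → step 9: x=0.036, v=0.156, θ=0.006, ω=-0.132
apply F[9]=-0.439 → step 10: x=0.039, v=0.142, θ=0.003, ω=-0.114
apply F[10]=-0.402 → step 11: x=0.041, v=0.128, θ=0.001, ω=-0.098
apply F[11]=-0.367 → step 12: x=0.044, v=0.116, θ=-0.001, ω=-0.084
apply F[12]=-0.336 → step 13: x=0.046, v=0.105, θ=-0.002, ω=-0.072
apply F[13]=-0.307 → step 14: x=0.048, v=0.095, θ=-0.004, ω=-0.061
apply F[14]=-0.281 → step 15: x=0.050, v=0.085, θ=-0.005, ω=-0.051
apply F[15]=-0.259 → step 16: x=0.052, v=0.077, θ=-0.006, ω=-0.043
apply F[16]=-0.237 → step 17: x=0.053, v=0.069, θ=-0.006, ω=-0.036
apply F[17]=-0.219 → step 18: x=0.054, v=0.062, θ=-0.007, ω=-0.029
apply F[18]=-0.201 → step 19: x=0.056, v=0.056, θ=-0.008, ω=-0.023
apply F[19]=-0.187 → step 20: x=0.057, v=0.050, θ=-0.008, ω=-0.018
apply F[20]=-0.172 → step 21: x=0.058, v=0.045, θ=-0.008, ω=-0.014
apply F[21]=-0.160 → step 22: x=0.058, v=0.040, θ=-0.009, ω=-0.010
apply F[22]=-0.148 → step 23: x=0.059, v=0.035, θ=-0.009, ω=-0.007
Max |angle| over trajectory = 0.041 rad = 2.3°.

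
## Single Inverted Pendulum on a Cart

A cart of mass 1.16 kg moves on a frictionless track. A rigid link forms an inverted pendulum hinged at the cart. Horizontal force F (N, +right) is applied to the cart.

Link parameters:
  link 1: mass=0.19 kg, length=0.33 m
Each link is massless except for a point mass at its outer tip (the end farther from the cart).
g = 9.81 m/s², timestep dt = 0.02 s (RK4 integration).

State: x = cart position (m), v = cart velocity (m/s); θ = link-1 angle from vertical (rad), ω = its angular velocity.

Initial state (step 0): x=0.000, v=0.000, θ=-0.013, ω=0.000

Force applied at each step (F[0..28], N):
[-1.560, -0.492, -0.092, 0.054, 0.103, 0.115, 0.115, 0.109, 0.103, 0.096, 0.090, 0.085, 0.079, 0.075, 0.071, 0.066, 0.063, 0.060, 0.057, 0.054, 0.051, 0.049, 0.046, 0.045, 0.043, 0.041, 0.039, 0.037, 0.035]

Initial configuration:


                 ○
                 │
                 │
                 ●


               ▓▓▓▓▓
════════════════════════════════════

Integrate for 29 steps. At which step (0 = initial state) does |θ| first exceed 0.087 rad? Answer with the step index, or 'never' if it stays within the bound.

apply F[0]=-1.560 → step 1: x=-0.000, v=-0.026, θ=-0.012, ω=0.073
apply F[1]=-0.492 → step 2: x=-0.001, v=-0.035, θ=-0.011, ω=0.090
apply F[2]=-0.092 → step 3: x=-0.002, v=-0.036, θ=-0.009, ω=0.088
apply F[3]=+0.054 → step 4: x=-0.002, v=-0.035, θ=-0.007, ω=0.080
apply F[4]=+0.103 → step 5: x=-0.003, v=-0.033, θ=-0.006, ω=0.070
apply F[5]=+0.115 → step 6: x=-0.004, v=-0.031, θ=-0.004, ω=0.061
apply F[6]=+0.115 → step 7: x=-0.004, v=-0.028, θ=-0.003, ω=0.052
apply F[7]=+0.109 → step 8: x=-0.005, v=-0.026, θ=-0.002, ω=0.045
apply F[8]=+0.103 → step 9: x=-0.005, v=-0.025, θ=-0.001, ω=0.038
apply F[9]=+0.096 → step 10: x=-0.006, v=-0.023, θ=-0.001, ω=0.032
apply F[10]=+0.090 → step 11: x=-0.006, v=-0.021, θ=-0.000, ω=0.027
apply F[11]=+0.085 → step 12: x=-0.007, v=-0.020, θ=0.000, ω=0.023
apply F[12]=+0.079 → step 13: x=-0.007, v=-0.019, θ=0.001, ω=0.019
apply F[13]=+0.075 → step 14: x=-0.007, v=-0.017, θ=0.001, ω=0.016
apply F[14]=+0.071 → step 15: x=-0.008, v=-0.016, θ=0.001, ω=0.013
apply F[15]=+0.066 → step 16: x=-0.008, v=-0.015, θ=0.002, ω=0.011
apply F[16]=+0.063 → step 17: x=-0.008, v=-0.014, θ=0.002, ω=0.009
apply F[17]=+0.060 → step 18: x=-0.009, v=-0.013, θ=0.002, ω=0.007
apply F[18]=+0.057 → step 19: x=-0.009, v=-0.012, θ=0.002, ω=0.005
apply F[19]=+0.054 → step 20: x=-0.009, v=-0.011, θ=0.002, ω=0.004
apply F[20]=+0.051 → step 21: x=-0.009, v=-0.010, θ=0.002, ω=0.003
apply F[21]=+0.049 → step 22: x=-0.009, v=-0.010, θ=0.002, ω=0.002
apply F[22]=+0.046 → step 23: x=-0.010, v=-0.009, θ=0.002, ω=0.001
apply F[23]=+0.045 → step 24: x=-0.010, v=-0.008, θ=0.002, ω=0.000
apply F[24]=+0.043 → step 25: x=-0.010, v=-0.008, θ=0.002, ω=-0.000
apply F[25]=+0.041 → step 26: x=-0.010, v=-0.007, θ=0.002, ω=-0.001
apply F[26]=+0.039 → step 27: x=-0.010, v=-0.006, θ=0.002, ω=-0.001
apply F[27]=+0.037 → step 28: x=-0.010, v=-0.006, θ=0.002, ω=-0.002
apply F[28]=+0.035 → step 29: x=-0.010, v=-0.005, θ=0.002, ω=-0.002
max |θ| = 0.013 ≤ 0.087 over all 30 states.

Answer: never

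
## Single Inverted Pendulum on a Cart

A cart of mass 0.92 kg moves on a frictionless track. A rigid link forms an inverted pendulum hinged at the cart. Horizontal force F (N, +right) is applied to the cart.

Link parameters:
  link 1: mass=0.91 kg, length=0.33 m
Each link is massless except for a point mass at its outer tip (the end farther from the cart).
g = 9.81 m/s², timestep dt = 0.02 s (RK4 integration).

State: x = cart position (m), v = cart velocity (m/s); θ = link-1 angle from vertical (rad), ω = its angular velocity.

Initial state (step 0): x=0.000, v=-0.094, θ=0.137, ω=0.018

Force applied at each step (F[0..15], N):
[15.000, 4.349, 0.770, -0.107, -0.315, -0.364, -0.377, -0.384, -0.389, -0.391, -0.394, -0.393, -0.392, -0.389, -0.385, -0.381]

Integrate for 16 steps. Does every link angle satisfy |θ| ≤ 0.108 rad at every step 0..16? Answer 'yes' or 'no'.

Answer: no

Derivation:
apply F[0]=+15.000 → step 1: x=0.001, v=0.201, θ=0.129, ω=-0.789
apply F[1]=+4.349 → step 2: x=0.006, v=0.272, θ=0.112, ω=-0.930
apply F[2]=+0.770 → step 3: x=0.011, v=0.270, θ=0.094, ω=-0.861
apply F[3]=-0.107 → step 4: x=0.016, v=0.251, θ=0.078, ω=-0.755
apply F[4]=-0.315 → step 5: x=0.021, v=0.231, θ=0.064, ω=-0.651
apply F[5]=-0.364 → step 6: x=0.026, v=0.212, θ=0.052, ω=-0.560
apply F[6]=-0.377 → step 7: x=0.030, v=0.195, θ=0.042, ω=-0.480
apply F[7]=-0.384 → step 8: x=0.033, v=0.179, θ=0.033, ω=-0.411
apply F[8]=-0.389 → step 9: x=0.037, v=0.165, θ=0.025, ω=-0.351
apply F[9]=-0.391 → step 10: x=0.040, v=0.153, θ=0.019, ω=-0.300
apply F[10]=-0.394 → step 11: x=0.043, v=0.141, θ=0.013, ω=-0.255
apply F[11]=-0.393 → step 12: x=0.046, v=0.130, θ=0.008, ω=-0.217
apply F[12]=-0.392 → step 13: x=0.048, v=0.121, θ=0.004, ω=-0.183
apply F[13]=-0.389 → step 14: x=0.051, v=0.112, θ=0.001, ω=-0.155
apply F[14]=-0.385 → step 15: x=0.053, v=0.103, θ=-0.002, ω=-0.130
apply F[15]=-0.381 → step 16: x=0.055, v=0.096, θ=-0.004, ω=-0.108
Max |angle| over trajectory = 0.137 rad; bound = 0.108 → exceeded.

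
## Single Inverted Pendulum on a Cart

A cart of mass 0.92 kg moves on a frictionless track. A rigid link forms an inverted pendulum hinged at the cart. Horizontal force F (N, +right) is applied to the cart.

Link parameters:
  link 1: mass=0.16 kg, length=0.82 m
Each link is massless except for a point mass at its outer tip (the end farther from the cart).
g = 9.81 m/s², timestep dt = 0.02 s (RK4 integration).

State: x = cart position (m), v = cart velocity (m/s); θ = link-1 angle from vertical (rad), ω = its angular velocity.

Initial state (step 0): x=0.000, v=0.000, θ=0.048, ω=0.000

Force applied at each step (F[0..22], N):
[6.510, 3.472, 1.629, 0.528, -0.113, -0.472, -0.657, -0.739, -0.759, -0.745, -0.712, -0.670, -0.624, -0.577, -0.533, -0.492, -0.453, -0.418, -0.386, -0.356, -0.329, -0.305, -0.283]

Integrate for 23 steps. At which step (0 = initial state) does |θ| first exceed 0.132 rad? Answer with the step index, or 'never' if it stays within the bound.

Answer: never

Derivation:
apply F[0]=+6.510 → step 1: x=0.001, v=0.140, θ=0.046, ω=-0.159
apply F[1]=+3.472 → step 2: x=0.005, v=0.214, θ=0.042, ω=-0.238
apply F[2]=+1.629 → step 3: x=0.010, v=0.248, θ=0.037, ω=-0.270
apply F[3]=+0.528 → step 4: x=0.015, v=0.258, θ=0.032, ω=-0.275
apply F[4]=-0.113 → step 5: x=0.020, v=0.255, θ=0.027, ω=-0.263
apply F[5]=-0.472 → step 6: x=0.025, v=0.244, θ=0.021, ω=-0.244
apply F[6]=-0.657 → step 7: x=0.029, v=0.229, θ=0.017, ω=-0.221
apply F[7]=-0.739 → step 8: x=0.034, v=0.212, θ=0.013, ω=-0.198
apply F[8]=-0.759 → step 9: x=0.038, v=0.195, θ=0.009, ω=-0.175
apply F[9]=-0.745 → step 10: x=0.042, v=0.179, θ=0.006, ω=-0.153
apply F[10]=-0.712 → step 11: x=0.045, v=0.163, θ=0.003, ω=-0.133
apply F[11]=-0.670 → step 12: x=0.048, v=0.149, θ=0.000, ω=-0.115
apply F[12]=-0.624 → step 13: x=0.051, v=0.135, θ=-0.002, ω=-0.098
apply F[13]=-0.577 → step 14: x=0.054, v=0.123, θ=-0.004, ω=-0.084
apply F[14]=-0.533 → step 15: x=0.056, v=0.111, θ=-0.005, ω=-0.071
apply F[15]=-0.492 → step 16: x=0.058, v=0.101, θ=-0.007, ω=-0.060
apply F[16]=-0.453 → step 17: x=0.060, v=0.091, θ=-0.008, ω=-0.049
apply F[17]=-0.418 → step 18: x=0.062, v=0.082, θ=-0.009, ω=-0.041
apply F[18]=-0.386 → step 19: x=0.063, v=0.074, θ=-0.009, ω=-0.033
apply F[19]=-0.356 → step 20: x=0.065, v=0.067, θ=-0.010, ω=-0.026
apply F[20]=-0.329 → step 21: x=0.066, v=0.060, θ=-0.010, ω=-0.020
apply F[21]=-0.305 → step 22: x=0.067, v=0.054, θ=-0.011, ω=-0.015
apply F[22]=-0.283 → step 23: x=0.068, v=0.048, θ=-0.011, ω=-0.011
max |θ| = 0.048 ≤ 0.132 over all 24 states.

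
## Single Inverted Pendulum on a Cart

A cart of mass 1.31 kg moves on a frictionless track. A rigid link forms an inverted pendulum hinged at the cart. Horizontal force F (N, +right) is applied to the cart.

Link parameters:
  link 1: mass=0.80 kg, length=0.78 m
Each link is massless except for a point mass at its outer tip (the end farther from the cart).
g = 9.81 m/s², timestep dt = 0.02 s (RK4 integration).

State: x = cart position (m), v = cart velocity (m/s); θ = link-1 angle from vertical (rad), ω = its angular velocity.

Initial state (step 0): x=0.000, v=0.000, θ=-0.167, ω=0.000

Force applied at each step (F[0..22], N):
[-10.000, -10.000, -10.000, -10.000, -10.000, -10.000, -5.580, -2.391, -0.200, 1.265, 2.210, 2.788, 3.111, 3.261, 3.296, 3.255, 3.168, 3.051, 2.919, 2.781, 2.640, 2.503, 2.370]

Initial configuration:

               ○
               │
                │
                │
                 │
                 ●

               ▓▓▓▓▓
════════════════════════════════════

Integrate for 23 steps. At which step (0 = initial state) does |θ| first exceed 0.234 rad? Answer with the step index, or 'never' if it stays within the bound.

Answer: never

Derivation:
apply F[0]=-10.000 → step 1: x=-0.001, v=-0.131, θ=-0.166, ω=0.124
apply F[1]=-10.000 → step 2: x=-0.005, v=-0.262, θ=-0.162, ω=0.249
apply F[2]=-10.000 → step 3: x=-0.012, v=-0.394, θ=-0.156, ω=0.376
apply F[3]=-10.000 → step 4: x=-0.021, v=-0.527, θ=-0.147, ω=0.507
apply F[4]=-10.000 → step 5: x=-0.033, v=-0.662, θ=-0.135, ω=0.642
apply F[5]=-10.000 → step 6: x=-0.048, v=-0.799, θ=-0.121, ω=0.784
apply F[6]=-5.580 → step 7: x=-0.064, v=-0.871, θ=-0.105, ω=0.847
apply F[7]=-2.391 → step 8: x=-0.082, v=-0.896, θ=-0.088, ω=0.855
apply F[8]=-0.200 → step 9: x=-0.100, v=-0.890, θ=-0.071, ω=0.828
apply F[9]=+1.265 → step 10: x=-0.117, v=-0.864, θ=-0.055, ω=0.778
apply F[10]=+2.210 → step 11: x=-0.134, v=-0.825, θ=-0.040, ω=0.716
apply F[11]=+2.788 → step 12: x=-0.150, v=-0.779, θ=-0.026, ω=0.649
apply F[12]=+3.111 → step 13: x=-0.165, v=-0.729, θ=-0.014, ω=0.580
apply F[13]=+3.261 → step 14: x=-0.179, v=-0.678, θ=-0.003, ω=0.512
apply F[14]=+3.296 → step 15: x=-0.192, v=-0.628, θ=0.006, ω=0.449
apply F[15]=+3.255 → step 16: x=-0.204, v=-0.579, θ=0.015, ω=0.389
apply F[16]=+3.168 → step 17: x=-0.216, v=-0.533, θ=0.022, ω=0.335
apply F[17]=+3.051 → step 18: x=-0.226, v=-0.490, θ=0.028, ω=0.285
apply F[18]=+2.919 → step 19: x=-0.235, v=-0.449, θ=0.033, ω=0.240
apply F[19]=+2.781 → step 20: x=-0.244, v=-0.411, θ=0.038, ω=0.200
apply F[20]=+2.640 → step 21: x=-0.252, v=-0.375, θ=0.041, ω=0.165
apply F[21]=+2.503 → step 22: x=-0.259, v=-0.342, θ=0.044, ω=0.133
apply F[22]=+2.370 → step 23: x=-0.265, v=-0.311, θ=0.047, ω=0.106
max |θ| = 0.167 ≤ 0.234 over all 24 states.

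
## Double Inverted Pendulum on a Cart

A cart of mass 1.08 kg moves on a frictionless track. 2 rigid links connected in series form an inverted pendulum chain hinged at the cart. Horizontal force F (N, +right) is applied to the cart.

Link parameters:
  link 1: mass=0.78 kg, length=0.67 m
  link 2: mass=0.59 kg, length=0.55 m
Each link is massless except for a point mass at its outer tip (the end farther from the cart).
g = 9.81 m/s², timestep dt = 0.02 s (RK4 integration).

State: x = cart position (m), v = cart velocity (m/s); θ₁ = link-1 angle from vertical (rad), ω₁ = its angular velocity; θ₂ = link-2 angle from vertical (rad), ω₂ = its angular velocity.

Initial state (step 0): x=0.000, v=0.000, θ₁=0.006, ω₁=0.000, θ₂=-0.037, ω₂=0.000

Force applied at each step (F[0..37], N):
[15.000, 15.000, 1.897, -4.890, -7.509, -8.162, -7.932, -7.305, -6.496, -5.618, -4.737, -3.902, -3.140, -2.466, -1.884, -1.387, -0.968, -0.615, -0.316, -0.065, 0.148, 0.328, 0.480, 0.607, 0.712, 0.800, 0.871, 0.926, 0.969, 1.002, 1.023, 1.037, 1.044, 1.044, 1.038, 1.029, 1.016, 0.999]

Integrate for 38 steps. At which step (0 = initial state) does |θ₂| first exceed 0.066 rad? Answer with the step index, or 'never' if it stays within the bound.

apply F[0]=+15.000 → step 1: x=0.003, v=0.277, θ₁=0.002, ω₁=-0.402, θ₂=-0.037, ω₂=-0.026
apply F[1]=+15.000 → step 2: x=0.011, v=0.555, θ₁=-0.010, ω₁=-0.812, θ₂=-0.038, ω₂=-0.047
apply F[2]=+1.897 → step 3: x=0.023, v=0.595, θ₁=-0.027, ω₁=-0.872, θ₂=-0.039, ω₂=-0.059
apply F[3]=-4.890 → step 4: x=0.034, v=0.513, θ₁=-0.043, ω₁=-0.759, θ₂=-0.040, ω₂=-0.062
apply F[4]=-7.509 → step 5: x=0.043, v=0.386, θ₁=-0.057, ω₁=-0.587, θ₂=-0.041, ω₂=-0.056
apply F[5]=-8.162 → step 6: x=0.049, v=0.251, θ₁=-0.067, ω₁=-0.408, θ₂=-0.042, ω₂=-0.043
apply F[6]=-7.932 → step 7: x=0.053, v=0.122, θ₁=-0.073, ω₁=-0.243, θ₂=-0.043, ω₂=-0.025
apply F[7]=-7.305 → step 8: x=0.054, v=0.006, θ₁=-0.077, ω₁=-0.100, θ₂=-0.043, ω₂=-0.005
apply F[8]=-6.496 → step 9: x=0.053, v=-0.094, θ₁=-0.077, ω₁=0.020, θ₂=-0.043, ω₂=0.017
apply F[9]=-5.618 → step 10: x=0.050, v=-0.179, θ₁=-0.076, ω₁=0.115, θ₂=-0.043, ω₂=0.039
apply F[10]=-4.737 → step 11: x=0.046, v=-0.248, θ₁=-0.073, ω₁=0.188, θ₂=-0.042, ω₂=0.060
apply F[11]=-3.902 → step 12: x=0.041, v=-0.302, θ₁=-0.069, ω₁=0.242, θ₂=-0.040, ω₂=0.078
apply F[12]=-3.140 → step 13: x=0.034, v=-0.344, θ₁=-0.063, ω₁=0.279, θ₂=-0.039, ω₂=0.095
apply F[13]=-2.466 → step 14: x=0.027, v=-0.374, θ₁=-0.058, ω₁=0.301, θ₂=-0.037, ω₂=0.109
apply F[14]=-1.884 → step 15: x=0.019, v=-0.396, θ₁=-0.052, ω₁=0.313, θ₂=-0.034, ω₂=0.121
apply F[15]=-1.387 → step 16: x=0.011, v=-0.409, θ₁=-0.045, ω₁=0.316, θ₂=-0.032, ω₂=0.131
apply F[16]=-0.968 → step 17: x=0.003, v=-0.417, θ₁=-0.039, ω₁=0.312, θ₂=-0.029, ω₂=0.138
apply F[17]=-0.615 → step 18: x=-0.005, v=-0.419, θ₁=-0.033, ω₁=0.304, θ₂=-0.026, ω₂=0.143
apply F[18]=-0.316 → step 19: x=-0.014, v=-0.418, θ₁=-0.027, ω₁=0.292, θ₂=-0.023, ω₂=0.146
apply F[19]=-0.065 → step 20: x=-0.022, v=-0.413, θ₁=-0.021, ω₁=0.277, θ₂=-0.020, ω₂=0.148
apply F[20]=+0.148 → step 21: x=-0.030, v=-0.406, θ₁=-0.016, ω₁=0.261, θ₂=-0.017, ω₂=0.147
apply F[21]=+0.328 → step 22: x=-0.038, v=-0.396, θ₁=-0.011, ω₁=0.244, θ₂=-0.015, ω₂=0.146
apply F[22]=+0.480 → step 23: x=-0.046, v=-0.385, θ₁=-0.006, ω₁=0.226, θ₂=-0.012, ω₂=0.143
apply F[23]=+0.607 → step 24: x=-0.054, v=-0.373, θ₁=-0.002, ω₁=0.208, θ₂=-0.009, ω₂=0.139
apply F[24]=+0.712 → step 25: x=-0.061, v=-0.360, θ₁=0.002, ω₁=0.190, θ₂=-0.006, ω₂=0.134
apply F[25]=+0.800 → step 26: x=-0.068, v=-0.346, θ₁=0.006, ω₁=0.173, θ₂=-0.004, ω₂=0.128
apply F[26]=+0.871 → step 27: x=-0.075, v=-0.332, θ₁=0.009, ω₁=0.156, θ₂=-0.001, ω₂=0.122
apply F[27]=+0.926 → step 28: x=-0.081, v=-0.318, θ₁=0.012, ω₁=0.140, θ₂=0.001, ω₂=0.116
apply F[28]=+0.969 → step 29: x=-0.088, v=-0.303, θ₁=0.015, ω₁=0.124, θ₂=0.004, ω₂=0.109
apply F[29]=+1.002 → step 30: x=-0.093, v=-0.288, θ₁=0.017, ω₁=0.110, θ₂=0.006, ω₂=0.102
apply F[30]=+1.023 → step 31: x=-0.099, v=-0.274, θ₁=0.019, ω₁=0.096, θ₂=0.008, ω₂=0.095
apply F[31]=+1.037 → step 32: x=-0.104, v=-0.260, θ₁=0.021, ω₁=0.083, θ₂=0.010, ω₂=0.087
apply F[32]=+1.044 → step 33: x=-0.109, v=-0.246, θ₁=0.022, ω₁=0.071, θ₂=0.011, ω₂=0.080
apply F[33]=+1.044 → step 34: x=-0.114, v=-0.232, θ₁=0.024, ω₁=0.060, θ₂=0.013, ω₂=0.073
apply F[34]=+1.038 → step 35: x=-0.119, v=-0.219, θ₁=0.025, ω₁=0.050, θ₂=0.014, ω₂=0.067
apply F[35]=+1.029 → step 36: x=-0.123, v=-0.206, θ₁=0.026, ω₁=0.041, θ₂=0.015, ω₂=0.060
apply F[36]=+1.016 → step 37: x=-0.127, v=-0.194, θ₁=0.026, ω₁=0.032, θ₂=0.017, ω₂=0.054
apply F[37]=+0.999 → step 38: x=-0.131, v=-0.182, θ₁=0.027, ω₁=0.025, θ₂=0.018, ω₂=0.047
max |θ₂| = 0.043 ≤ 0.066 over all 39 states.

Answer: never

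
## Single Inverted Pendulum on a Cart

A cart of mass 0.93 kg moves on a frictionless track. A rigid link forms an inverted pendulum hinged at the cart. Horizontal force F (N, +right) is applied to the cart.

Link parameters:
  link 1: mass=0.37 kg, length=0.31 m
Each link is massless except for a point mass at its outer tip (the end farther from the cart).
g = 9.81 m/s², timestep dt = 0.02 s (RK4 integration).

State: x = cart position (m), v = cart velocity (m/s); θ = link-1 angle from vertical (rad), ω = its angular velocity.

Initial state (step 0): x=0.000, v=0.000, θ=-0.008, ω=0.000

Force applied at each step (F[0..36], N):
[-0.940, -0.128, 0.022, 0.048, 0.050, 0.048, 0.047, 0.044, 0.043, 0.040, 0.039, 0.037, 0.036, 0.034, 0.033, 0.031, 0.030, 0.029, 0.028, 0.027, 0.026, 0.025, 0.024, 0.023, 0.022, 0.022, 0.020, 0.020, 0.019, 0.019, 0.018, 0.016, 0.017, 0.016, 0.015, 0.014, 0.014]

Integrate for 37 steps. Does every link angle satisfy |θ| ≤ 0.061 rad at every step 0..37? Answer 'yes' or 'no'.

apply F[0]=-0.940 → step 1: x=-0.000, v=-0.020, θ=-0.007, ω=0.058
apply F[1]=-0.128 → step 2: x=-0.001, v=-0.022, θ=-0.006, ω=0.061
apply F[2]=+0.022 → step 3: x=-0.001, v=-0.021, θ=-0.005, ω=0.055
apply F[3]=+0.048 → step 4: x=-0.001, v=-0.020, θ=-0.004, ω=0.047
apply F[4]=+0.050 → step 5: x=-0.002, v=-0.018, θ=-0.003, ω=0.041
apply F[5]=+0.048 → step 6: x=-0.002, v=-0.017, θ=-0.002, ω=0.035
apply F[6]=+0.047 → step 7: x=-0.002, v=-0.016, θ=-0.002, ω=0.030
apply F[7]=+0.044 → step 8: x=-0.003, v=-0.015, θ=-0.001, ω=0.025
apply F[8]=+0.043 → step 9: x=-0.003, v=-0.014, θ=-0.001, ω=0.021
apply F[9]=+0.040 → step 10: x=-0.003, v=-0.013, θ=-0.000, ω=0.018
apply F[10]=+0.039 → step 11: x=-0.004, v=-0.012, θ=-0.000, ω=0.015
apply F[11]=+0.037 → step 12: x=-0.004, v=-0.011, θ=0.000, ω=0.013
apply F[12]=+0.036 → step 13: x=-0.004, v=-0.010, θ=0.000, ω=0.011
apply F[13]=+0.034 → step 14: x=-0.004, v=-0.010, θ=0.001, ω=0.009
apply F[14]=+0.033 → step 15: x=-0.004, v=-0.009, θ=0.001, ω=0.007
apply F[15]=+0.031 → step 16: x=-0.005, v=-0.008, θ=0.001, ω=0.006
apply F[16]=+0.030 → step 17: x=-0.005, v=-0.008, θ=0.001, ω=0.005
apply F[17]=+0.029 → step 18: x=-0.005, v=-0.007, θ=0.001, ω=0.004
apply F[18]=+0.028 → step 19: x=-0.005, v=-0.007, θ=0.001, ω=0.003
apply F[19]=+0.027 → step 20: x=-0.005, v=-0.006, θ=0.001, ω=0.002
apply F[20]=+0.026 → step 21: x=-0.005, v=-0.006, θ=0.001, ω=0.001
apply F[21]=+0.025 → step 22: x=-0.005, v=-0.005, θ=0.001, ω=0.001
apply F[22]=+0.024 → step 23: x=-0.006, v=-0.005, θ=0.001, ω=0.000
apply F[23]=+0.023 → step 24: x=-0.006, v=-0.005, θ=0.001, ω=0.000
apply F[24]=+0.022 → step 25: x=-0.006, v=-0.004, θ=0.001, ω=-0.000
apply F[25]=+0.022 → step 26: x=-0.006, v=-0.004, θ=0.001, ω=-0.001
apply F[26]=+0.020 → step 27: x=-0.006, v=-0.004, θ=0.001, ω=-0.001
apply F[27]=+0.020 → step 28: x=-0.006, v=-0.003, θ=0.001, ω=-0.001
apply F[28]=+0.019 → step 29: x=-0.006, v=-0.003, θ=0.001, ω=-0.001
apply F[29]=+0.019 → step 30: x=-0.006, v=-0.003, θ=0.001, ω=-0.001
apply F[30]=+0.018 → step 31: x=-0.006, v=-0.002, θ=0.001, ω=-0.001
apply F[31]=+0.016 → step 32: x=-0.006, v=-0.002, θ=0.001, ω=-0.001
apply F[32]=+0.017 → step 33: x=-0.006, v=-0.002, θ=0.001, ω=-0.002
apply F[33]=+0.016 → step 34: x=-0.006, v=-0.002, θ=0.001, ω=-0.002
apply F[34]=+0.015 → step 35: x=-0.006, v=-0.001, θ=0.001, ω=-0.002
apply F[35]=+0.014 → step 36: x=-0.006, v=-0.001, θ=0.001, ω=-0.002
apply F[36]=+0.014 → step 37: x=-0.006, v=-0.001, θ=0.001, ω=-0.002
Max |angle| over trajectory = 0.008 rad; bound = 0.061 → within bound.

Answer: yes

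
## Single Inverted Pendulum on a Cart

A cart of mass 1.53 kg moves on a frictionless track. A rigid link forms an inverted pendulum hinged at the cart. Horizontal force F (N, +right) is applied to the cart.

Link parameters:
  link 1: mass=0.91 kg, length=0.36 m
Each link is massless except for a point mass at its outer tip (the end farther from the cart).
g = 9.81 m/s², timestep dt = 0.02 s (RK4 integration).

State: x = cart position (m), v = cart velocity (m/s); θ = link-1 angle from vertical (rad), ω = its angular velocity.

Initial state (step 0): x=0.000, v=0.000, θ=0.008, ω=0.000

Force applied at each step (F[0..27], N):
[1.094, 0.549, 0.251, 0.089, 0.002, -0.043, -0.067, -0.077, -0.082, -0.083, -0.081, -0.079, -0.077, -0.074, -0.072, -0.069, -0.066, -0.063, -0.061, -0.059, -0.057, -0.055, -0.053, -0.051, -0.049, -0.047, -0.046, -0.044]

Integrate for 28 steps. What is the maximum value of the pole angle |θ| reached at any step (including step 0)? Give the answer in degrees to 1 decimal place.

Answer: 0.5°

Derivation:
apply F[0]=+1.094 → step 1: x=0.000, v=0.013, θ=0.008, ω=-0.033
apply F[1]=+0.549 → step 2: x=0.000, v=0.020, θ=0.007, ω=-0.046
apply F[2]=+0.251 → step 3: x=0.001, v=0.022, θ=0.006, ω=-0.050
apply F[3]=+0.089 → step 4: x=0.001, v=0.023, θ=0.005, ω=-0.049
apply F[4]=+0.002 → step 5: x=0.002, v=0.022, θ=0.004, ω=-0.045
apply F[5]=-0.043 → step 6: x=0.002, v=0.021, θ=0.003, ω=-0.040
apply F[6]=-0.067 → step 7: x=0.003, v=0.020, θ=0.002, ω=-0.035
apply F[7]=-0.077 → step 8: x=0.003, v=0.019, θ=0.002, ω=-0.031
apply F[8]=-0.082 → step 9: x=0.003, v=0.018, θ=0.001, ω=-0.026
apply F[9]=-0.083 → step 10: x=0.004, v=0.016, θ=0.001, ω=-0.023
apply F[10]=-0.081 → step 11: x=0.004, v=0.015, θ=0.000, ω=-0.019
apply F[11]=-0.079 → step 12: x=0.004, v=0.014, θ=-0.000, ω=-0.016
apply F[12]=-0.077 → step 13: x=0.005, v=0.013, θ=-0.000, ω=-0.014
apply F[13]=-0.074 → step 14: x=0.005, v=0.012, θ=-0.001, ω=-0.011
apply F[14]=-0.072 → step 15: x=0.005, v=0.012, θ=-0.001, ω=-0.009
apply F[15]=-0.069 → step 16: x=0.005, v=0.011, θ=-0.001, ω=-0.008
apply F[16]=-0.066 → step 17: x=0.006, v=0.010, θ=-0.001, ω=-0.006
apply F[17]=-0.063 → step 18: x=0.006, v=0.009, θ=-0.001, ω=-0.005
apply F[18]=-0.061 → step 19: x=0.006, v=0.009, θ=-0.001, ω=-0.004
apply F[19]=-0.059 → step 20: x=0.006, v=0.008, θ=-0.001, ω=-0.003
apply F[20]=-0.057 → step 21: x=0.006, v=0.007, θ=-0.001, ω=-0.002
apply F[21]=-0.055 → step 22: x=0.006, v=0.007, θ=-0.002, ω=-0.002
apply F[22]=-0.053 → step 23: x=0.007, v=0.006, θ=-0.002, ω=-0.001
apply F[23]=-0.051 → step 24: x=0.007, v=0.006, θ=-0.002, ω=-0.000
apply F[24]=-0.049 → step 25: x=0.007, v=0.005, θ=-0.002, ω=-0.000
apply F[25]=-0.047 → step 26: x=0.007, v=0.005, θ=-0.002, ω=0.000
apply F[26]=-0.046 → step 27: x=0.007, v=0.005, θ=-0.002, ω=0.001
apply F[27]=-0.044 → step 28: x=0.007, v=0.004, θ=-0.002, ω=0.001
Max |angle| over trajectory = 0.008 rad = 0.5°.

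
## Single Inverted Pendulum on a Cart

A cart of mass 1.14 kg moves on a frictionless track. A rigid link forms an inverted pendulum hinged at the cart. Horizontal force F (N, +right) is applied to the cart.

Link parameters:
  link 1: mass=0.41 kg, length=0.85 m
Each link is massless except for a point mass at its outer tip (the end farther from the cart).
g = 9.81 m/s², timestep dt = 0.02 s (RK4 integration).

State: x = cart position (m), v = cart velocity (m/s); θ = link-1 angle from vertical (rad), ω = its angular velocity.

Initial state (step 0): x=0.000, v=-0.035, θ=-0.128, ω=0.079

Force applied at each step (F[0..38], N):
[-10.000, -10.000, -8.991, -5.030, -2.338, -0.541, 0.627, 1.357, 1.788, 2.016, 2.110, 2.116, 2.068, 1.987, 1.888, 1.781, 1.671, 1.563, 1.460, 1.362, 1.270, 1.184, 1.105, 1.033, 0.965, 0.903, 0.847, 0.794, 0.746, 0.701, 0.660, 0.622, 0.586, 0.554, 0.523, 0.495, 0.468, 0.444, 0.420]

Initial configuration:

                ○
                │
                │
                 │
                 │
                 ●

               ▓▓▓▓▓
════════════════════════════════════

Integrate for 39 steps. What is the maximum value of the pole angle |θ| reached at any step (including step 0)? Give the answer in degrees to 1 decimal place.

apply F[0]=-10.000 → step 1: x=-0.002, v=-0.201, θ=-0.125, ω=0.243
apply F[1]=-10.000 → step 2: x=-0.008, v=-0.367, θ=-0.118, ω=0.409
apply F[2]=-8.991 → step 3: x=-0.017, v=-0.516, θ=-0.109, ω=0.557
apply F[3]=-5.030 → step 4: x=-0.028, v=-0.597, θ=-0.097, ω=0.628
apply F[4]=-2.338 → step 5: x=-0.040, v=-0.632, θ=-0.084, ω=0.648
apply F[5]=-0.541 → step 6: x=-0.053, v=-0.636, θ=-0.071, ω=0.635
apply F[6]=+0.627 → step 7: x=-0.066, v=-0.621, θ=-0.059, ω=0.602
apply F[7]=+1.357 → step 8: x=-0.078, v=-0.593, θ=-0.047, ω=0.558
apply F[8]=+1.788 → step 9: x=-0.089, v=-0.559, θ=-0.037, ω=0.508
apply F[9]=+2.016 → step 10: x=-0.100, v=-0.521, θ=-0.027, ω=0.457
apply F[10]=+2.110 → step 11: x=-0.110, v=-0.483, θ=-0.018, ω=0.406
apply F[11]=+2.116 → step 12: x=-0.119, v=-0.445, θ=-0.011, ω=0.358
apply F[12]=+2.068 → step 13: x=-0.128, v=-0.408, θ=-0.004, ω=0.313
apply F[13]=+1.987 → step 14: x=-0.136, v=-0.373, θ=0.002, ω=0.272
apply F[14]=+1.888 → step 15: x=-0.143, v=-0.340, θ=0.007, ω=0.234
apply F[15]=+1.781 → step 16: x=-0.149, v=-0.310, θ=0.011, ω=0.200
apply F[16]=+1.671 → step 17: x=-0.155, v=-0.281, θ=0.015, ω=0.170
apply F[17]=+1.563 → step 18: x=-0.161, v=-0.255, θ=0.018, ω=0.143
apply F[18]=+1.460 → step 19: x=-0.165, v=-0.231, θ=0.021, ω=0.119
apply F[19]=+1.362 → step 20: x=-0.170, v=-0.208, θ=0.023, ω=0.098
apply F[20]=+1.270 → step 21: x=-0.174, v=-0.188, θ=0.025, ω=0.079
apply F[21]=+1.184 → step 22: x=-0.177, v=-0.169, θ=0.026, ω=0.063
apply F[22]=+1.105 → step 23: x=-0.181, v=-0.151, θ=0.027, ω=0.048
apply F[23]=+1.033 → step 24: x=-0.183, v=-0.135, θ=0.028, ω=0.036
apply F[24]=+0.965 → step 25: x=-0.186, v=-0.120, θ=0.029, ω=0.025
apply F[25]=+0.903 → step 26: x=-0.188, v=-0.107, θ=0.029, ω=0.015
apply F[26]=+0.847 → step 27: x=-0.190, v=-0.094, θ=0.029, ω=0.007
apply F[27]=+0.794 → step 28: x=-0.192, v=-0.082, θ=0.029, ω=-0.000
apply F[28]=+0.746 → step 29: x=-0.193, v=-0.071, θ=0.029, ω=-0.007
apply F[29]=+0.701 → step 30: x=-0.195, v=-0.061, θ=0.029, ω=-0.012
apply F[30]=+0.660 → step 31: x=-0.196, v=-0.051, θ=0.029, ω=-0.016
apply F[31]=+0.622 → step 32: x=-0.197, v=-0.042, θ=0.028, ω=-0.020
apply F[32]=+0.586 → step 33: x=-0.198, v=-0.034, θ=0.028, ω=-0.024
apply F[33]=+0.554 → step 34: x=-0.198, v=-0.026, θ=0.028, ω=-0.026
apply F[34]=+0.523 → step 35: x=-0.199, v=-0.019, θ=0.027, ω=-0.028
apply F[35]=+0.495 → step 36: x=-0.199, v=-0.012, θ=0.026, ω=-0.030
apply F[36]=+0.468 → step 37: x=-0.199, v=-0.006, θ=0.026, ω=-0.032
apply F[37]=+0.444 → step 38: x=-0.199, v=0.000, θ=0.025, ω=-0.033
apply F[38]=+0.420 → step 39: x=-0.199, v=0.006, θ=0.024, ω=-0.034
Max |angle| over trajectory = 0.128 rad = 7.3°.

Answer: 7.3°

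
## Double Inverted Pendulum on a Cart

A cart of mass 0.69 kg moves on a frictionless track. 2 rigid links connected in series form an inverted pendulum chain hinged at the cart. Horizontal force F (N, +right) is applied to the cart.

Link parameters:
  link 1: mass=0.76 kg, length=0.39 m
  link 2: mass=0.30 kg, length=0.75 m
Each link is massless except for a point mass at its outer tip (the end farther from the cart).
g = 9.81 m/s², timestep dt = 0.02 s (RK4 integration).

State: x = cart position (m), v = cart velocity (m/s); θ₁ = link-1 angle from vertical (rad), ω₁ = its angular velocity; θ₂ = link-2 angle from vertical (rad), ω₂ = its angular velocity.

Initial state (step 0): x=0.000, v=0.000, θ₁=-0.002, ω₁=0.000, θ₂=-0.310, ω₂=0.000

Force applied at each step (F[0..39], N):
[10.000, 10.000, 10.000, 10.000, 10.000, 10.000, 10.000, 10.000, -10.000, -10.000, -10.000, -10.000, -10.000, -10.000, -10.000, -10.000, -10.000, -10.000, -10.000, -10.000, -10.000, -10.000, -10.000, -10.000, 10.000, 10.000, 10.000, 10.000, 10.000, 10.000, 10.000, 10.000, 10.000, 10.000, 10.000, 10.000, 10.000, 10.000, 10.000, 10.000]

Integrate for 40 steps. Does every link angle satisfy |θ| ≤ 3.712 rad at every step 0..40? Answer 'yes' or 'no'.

apply F[0]=+10.000 → step 1: x=0.003, v=0.291, θ₁=-0.009, ω₁=-0.694, θ₂=-0.311, ω₂=-0.105
apply F[1]=+10.000 → step 2: x=0.012, v=0.586, θ₁=-0.030, ω₁=-1.410, θ₂=-0.314, ω₂=-0.200
apply F[2]=+10.000 → step 3: x=0.026, v=0.886, θ₁=-0.066, ω₁=-2.163, θ₂=-0.319, ω₂=-0.275
apply F[3]=+10.000 → step 4: x=0.047, v=1.192, θ₁=-0.117, ω₁=-2.962, θ₂=-0.325, ω₂=-0.324
apply F[4]=+10.000 → step 5: x=0.074, v=1.494, θ₁=-0.184, ω₁=-3.794, θ₂=-0.332, ω₂=-0.344
apply F[5]=+10.000 → step 6: x=0.107, v=1.779, θ₁=-0.268, ω₁=-4.619, θ₂=-0.339, ω₂=-0.343
apply F[6]=+10.000 → step 7: x=0.145, v=2.027, θ₁=-0.369, ω₁=-5.381, θ₂=-0.345, ω₂=-0.340
apply F[7]=+10.000 → step 8: x=0.188, v=2.218, θ₁=-0.483, ω₁=-6.023, θ₂=-0.352, ω₂=-0.363
apply F[8]=-10.000 → step 9: x=0.229, v=1.956, θ₁=-0.600, ω₁=-5.712, θ₂=-0.360, ω₂=-0.350
apply F[9]=-10.000 → step 10: x=0.266, v=1.716, θ₁=-0.712, ω₁=-5.546, θ₂=-0.366, ω₂=-0.322
apply F[10]=-10.000 → step 11: x=0.298, v=1.488, θ₁=-0.823, ω₁=-5.496, θ₂=-0.372, ω₂=-0.280
apply F[11]=-10.000 → step 12: x=0.325, v=1.264, θ₁=-0.933, ω₁=-5.539, θ₂=-0.377, ω₂=-0.230
apply F[12]=-10.000 → step 13: x=0.348, v=1.036, θ₁=-1.045, ω₁=-5.660, θ₂=-0.381, ω₂=-0.179
apply F[13]=-10.000 → step 14: x=0.367, v=0.797, θ₁=-1.160, ω₁=-5.850, θ₂=-0.385, ω₂=-0.133
apply F[14]=-10.000 → step 15: x=0.380, v=0.541, θ₁=-1.279, ω₁=-6.109, θ₂=-0.387, ω₂=-0.101
apply F[15]=-10.000 → step 16: x=0.388, v=0.263, θ₁=-1.404, ω₁=-6.440, θ₂=-0.389, ω₂=-0.090
apply F[16]=-10.000 → step 17: x=0.391, v=-0.047, θ₁=-1.537, ω₁=-6.857, θ₂=-0.391, ω₂=-0.111
apply F[17]=-10.000 → step 18: x=0.386, v=-0.396, θ₁=-1.679, ω₁=-7.380, θ₂=-0.393, ω₂=-0.179
apply F[18]=-10.000 → step 19: x=0.374, v=-0.799, θ₁=-1.833, ω₁=-8.050, θ₂=-0.398, ω₂=-0.315
apply F[19]=-10.000 → step 20: x=0.354, v=-1.275, θ₁=-2.003, ω₁=-8.931, θ₂=-0.407, ω₂=-0.555
apply F[20]=-10.000 → step 21: x=0.323, v=-1.854, θ₁=-2.193, ω₁=-10.132, θ₂=-0.422, ω₂=-0.958
apply F[21]=-10.000 → step 22: x=0.279, v=-2.580, θ₁=-2.412, ω₁=-11.845, θ₂=-0.447, ω₂=-1.641
apply F[22]=-10.000 → step 23: x=0.218, v=-3.499, θ₁=-2.672, ω₁=-14.340, θ₂=-0.491, ω₂=-2.837
apply F[23]=-10.000 → step 24: x=0.138, v=-4.461, θ₁=-2.990, ω₁=-17.458, θ₂=-0.566, ω₂=-4.883
apply F[24]=+10.000 → step 25: x=0.051, v=-4.093, θ₁=-3.343, ω₁=-17.302, θ₂=-0.688, ω₂=-7.162
apply F[25]=+10.000 → step 26: x=-0.021, v=-3.017, θ₁=-3.666, ω₁=-14.855, θ₂=-0.844, ω₂=-8.261
apply F[26]=+10.000 → step 27: x=-0.071, v=-2.064, θ₁=-3.939, ω₁=-12.602, θ₂=-1.014, ω₂=-8.618
apply F[27]=+10.000 → step 28: x=-0.105, v=-1.371, θ₁=-4.175, ω₁=-11.031, θ₂=-1.187, ω₂=-8.733
apply F[28]=+10.000 → step 29: x=-0.127, v=-0.867, θ₁=-4.384, ω₁=-9.937, θ₂=-1.362, ω₂=-8.773
apply F[29]=+10.000 → step 30: x=-0.140, v=-0.489, θ₁=-4.574, ω₁=-9.135, θ₂=-1.538, ω₂=-8.786
apply F[30]=+10.000 → step 31: x=-0.147, v=-0.199, θ₁=-4.750, ω₁=-8.506, θ₂=-1.714, ω₂=-8.786
apply F[31]=+10.000 → step 32: x=-0.149, v=0.026, θ₁=-4.915, ω₁=-7.978, θ₂=-1.889, ω₂=-8.777
apply F[32]=+10.000 → step 33: x=-0.147, v=0.201, θ₁=-5.070, ω₁=-7.502, θ₂=-2.065, ω₂=-8.759
apply F[33]=+10.000 → step 34: x=-0.141, v=0.335, θ₁=-5.215, ω₁=-7.047, θ₂=-2.240, ω₂=-8.727
apply F[34]=+10.000 → step 35: x=-0.133, v=0.439, θ₁=-5.351, ω₁=-6.589, θ₂=-2.414, ω₂=-8.678
apply F[35]=+10.000 → step 36: x=-0.124, v=0.520, θ₁=-5.479, ω₁=-6.117, θ₂=-2.587, ω₂=-8.603
apply F[36]=+10.000 → step 37: x=-0.113, v=0.588, θ₁=-5.596, ω₁=-5.631, θ₂=-2.758, ω₂=-8.495
apply F[37]=+10.000 → step 38: x=-0.100, v=0.655, θ₁=-5.704, ω₁=-5.144, θ₂=-2.926, ω₂=-8.345
apply F[38]=+10.000 → step 39: x=-0.086, v=0.734, θ₁=-5.802, ω₁=-4.681, θ₂=-3.091, ω₂=-8.150
apply F[39]=+10.000 → step 40: x=-0.071, v=0.838, θ₁=-5.891, ω₁=-4.278, θ₂=-3.252, ω₂=-7.910
Max |angle| over trajectory = 5.891 rad; bound = 3.712 → exceeded.

Answer: no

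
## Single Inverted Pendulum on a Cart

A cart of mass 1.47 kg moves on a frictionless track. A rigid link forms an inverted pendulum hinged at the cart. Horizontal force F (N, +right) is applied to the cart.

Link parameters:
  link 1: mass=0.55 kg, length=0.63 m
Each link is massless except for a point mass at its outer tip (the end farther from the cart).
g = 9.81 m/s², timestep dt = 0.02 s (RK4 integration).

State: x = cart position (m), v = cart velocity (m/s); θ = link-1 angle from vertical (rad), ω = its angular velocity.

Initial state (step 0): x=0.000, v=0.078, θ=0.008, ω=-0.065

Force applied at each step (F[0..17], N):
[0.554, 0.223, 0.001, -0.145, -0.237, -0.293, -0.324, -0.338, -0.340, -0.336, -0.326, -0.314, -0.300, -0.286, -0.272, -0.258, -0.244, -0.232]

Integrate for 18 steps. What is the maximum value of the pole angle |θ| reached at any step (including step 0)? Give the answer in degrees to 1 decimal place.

Answer: 0.5°

Derivation:
apply F[0]=+0.554 → step 1: x=0.002, v=0.085, θ=0.007, ω=-0.074
apply F[1]=+0.223 → step 2: x=0.003, v=0.088, θ=0.005, ω=-0.076
apply F[2]=+0.001 → step 3: x=0.005, v=0.087, θ=0.004, ω=-0.074
apply F[3]=-0.145 → step 4: x=0.007, v=0.085, θ=0.002, ω=-0.070
apply F[4]=-0.237 → step 5: x=0.008, v=0.082, θ=0.001, ω=-0.064
apply F[5]=-0.293 → step 6: x=0.010, v=0.078, θ=-0.000, ω=-0.058
apply F[6]=-0.324 → step 7: x=0.012, v=0.073, θ=-0.001, ω=-0.051
apply F[7]=-0.338 → step 8: x=0.013, v=0.069, θ=-0.002, ω=-0.045
apply F[8]=-0.340 → step 9: x=0.014, v=0.065, θ=-0.003, ω=-0.039
apply F[9]=-0.336 → step 10: x=0.016, v=0.060, θ=-0.004, ω=-0.033
apply F[10]=-0.326 → step 11: x=0.017, v=0.056, θ=-0.005, ω=-0.028
apply F[11]=-0.314 → step 12: x=0.018, v=0.052, θ=-0.005, ω=-0.023
apply F[12]=-0.300 → step 13: x=0.019, v=0.049, θ=-0.006, ω=-0.019
apply F[13]=-0.286 → step 14: x=0.020, v=0.045, θ=-0.006, ω=-0.015
apply F[14]=-0.272 → step 15: x=0.021, v=0.042, θ=-0.006, ω=-0.012
apply F[15]=-0.258 → step 16: x=0.021, v=0.039, θ=-0.006, ω=-0.009
apply F[16]=-0.244 → step 17: x=0.022, v=0.036, θ=-0.006, ω=-0.006
apply F[17]=-0.232 → step 18: x=0.023, v=0.033, θ=-0.007, ω=-0.004
Max |angle| over trajectory = 0.008 rad = 0.5°.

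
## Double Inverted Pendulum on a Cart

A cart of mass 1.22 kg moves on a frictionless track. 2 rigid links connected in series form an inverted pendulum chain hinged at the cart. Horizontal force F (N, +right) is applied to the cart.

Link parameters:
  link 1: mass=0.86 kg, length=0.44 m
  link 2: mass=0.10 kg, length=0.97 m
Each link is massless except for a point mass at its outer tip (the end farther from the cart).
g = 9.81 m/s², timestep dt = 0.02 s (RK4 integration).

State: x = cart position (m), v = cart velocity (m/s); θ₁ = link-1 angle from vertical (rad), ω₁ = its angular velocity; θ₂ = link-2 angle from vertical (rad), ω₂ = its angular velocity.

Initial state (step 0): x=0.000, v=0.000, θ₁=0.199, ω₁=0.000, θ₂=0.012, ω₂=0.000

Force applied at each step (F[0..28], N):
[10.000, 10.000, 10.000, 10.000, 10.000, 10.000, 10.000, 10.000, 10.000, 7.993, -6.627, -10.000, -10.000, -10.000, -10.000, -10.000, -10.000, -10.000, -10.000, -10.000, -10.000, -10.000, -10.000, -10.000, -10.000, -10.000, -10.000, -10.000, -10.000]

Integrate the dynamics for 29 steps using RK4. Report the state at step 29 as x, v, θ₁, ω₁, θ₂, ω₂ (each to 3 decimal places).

Answer: x=0.221, v=-0.834, θ₁=-0.360, ω₁=-0.055, θ₂=-0.002, ω₂=0.697

Derivation:
apply F[0]=+10.000 → step 1: x=0.001, v=0.130, θ₁=0.197, ω₁=-0.192, θ₂=0.012, ω₂=-0.046
apply F[1]=+10.000 → step 2: x=0.005, v=0.261, θ₁=0.191, ω₁=-0.388, θ₂=0.010, ω₂=-0.092
apply F[2]=+10.000 → step 3: x=0.012, v=0.394, θ₁=0.182, ω₁=-0.591, θ₂=0.008, ω₂=-0.135
apply F[3]=+10.000 → step 4: x=0.021, v=0.529, θ₁=0.168, ω₁=-0.806, θ₂=0.005, ω₂=-0.176
apply F[4]=+10.000 → step 5: x=0.033, v=0.667, θ₁=0.149, ω₁=-1.038, θ₂=0.001, ω₂=-0.213
apply F[5]=+10.000 → step 6: x=0.048, v=0.809, θ₁=0.126, ω₁=-1.289, θ₂=-0.004, ω₂=-0.245
apply F[6]=+10.000 → step 7: x=0.065, v=0.956, θ₁=0.097, ω₁=-1.565, θ₂=-0.009, ω₂=-0.272
apply F[7]=+10.000 → step 8: x=0.086, v=1.108, θ₁=0.063, ω₁=-1.870, θ₂=-0.015, ω₂=-0.291
apply F[8]=+10.000 → step 9: x=0.110, v=1.267, θ₁=0.022, ω₁=-2.207, θ₂=-0.021, ω₂=-0.303
apply F[9]=+7.993 → step 10: x=0.136, v=1.398, θ₁=-0.025, ω₁=-2.504, θ₂=-0.027, ω₂=-0.307
apply F[10]=-6.627 → step 11: x=0.163, v=1.295, θ₁=-0.073, ω₁=-2.293, θ₂=-0.033, ω₂=-0.303
apply F[11]=-10.000 → step 12: x=0.188, v=1.144, θ₁=-0.115, ω₁=-1.995, θ₂=-0.039, ω₂=-0.292
apply F[12]=-10.000 → step 13: x=0.209, v=0.999, θ₁=-0.153, ω₁=-1.734, θ₂=-0.044, ω₂=-0.272
apply F[13]=-10.000 → step 14: x=0.228, v=0.861, θ₁=-0.185, ω₁=-1.505, θ₂=-0.050, ω₂=-0.245
apply F[14]=-10.000 → step 15: x=0.244, v=0.728, θ₁=-0.213, ω₁=-1.306, θ₂=-0.054, ω₂=-0.211
apply F[15]=-10.000 → step 16: x=0.257, v=0.600, θ₁=-0.237, ω₁=-1.131, θ₂=-0.058, ω₂=-0.171
apply F[16]=-10.000 → step 17: x=0.268, v=0.477, θ₁=-0.258, ω₁=-0.979, θ₂=-0.061, ω₂=-0.126
apply F[17]=-10.000 → step 18: x=0.276, v=0.357, θ₁=-0.277, ω₁=-0.846, θ₂=-0.063, ω₂=-0.076
apply F[18]=-10.000 → step 19: x=0.282, v=0.241, θ₁=-0.292, ω₁=-0.729, θ₂=-0.064, ω₂=-0.022
apply F[19]=-10.000 → step 20: x=0.286, v=0.127, θ₁=-0.306, ω₁=-0.626, θ₂=-0.064, ω₂=0.036
apply F[20]=-10.000 → step 21: x=0.287, v=0.015, θ₁=-0.317, ω₁=-0.535, θ₂=-0.063, ω₂=0.097
apply F[21]=-10.000 → step 22: x=0.286, v=-0.095, θ₁=-0.327, ω₁=-0.454, θ₂=-0.060, ω₂=0.162
apply F[22]=-10.000 → step 23: x=0.283, v=-0.203, θ₁=-0.336, ω₁=-0.381, θ₂=-0.056, ω₂=0.229
apply F[23]=-10.000 → step 24: x=0.278, v=-0.310, θ₁=-0.343, ω₁=-0.316, θ₂=-0.051, ω₂=0.300
apply F[24]=-10.000 → step 25: x=0.271, v=-0.416, θ₁=-0.348, ω₁=-0.256, θ₂=-0.044, ω₂=0.373
apply F[25]=-10.000 → step 26: x=0.261, v=-0.521, θ₁=-0.353, ω₁=-0.201, θ₂=-0.036, ω₂=0.449
apply F[26]=-10.000 → step 27: x=0.250, v=-0.626, θ₁=-0.356, ω₁=-0.150, θ₂=-0.026, ω₂=0.529
apply F[27]=-10.000 → step 28: x=0.236, v=-0.730, θ₁=-0.359, ω₁=-0.102, θ₂=-0.015, ω₂=0.611
apply F[28]=-10.000 → step 29: x=0.221, v=-0.834, θ₁=-0.360, ω₁=-0.055, θ₂=-0.002, ω₂=0.697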